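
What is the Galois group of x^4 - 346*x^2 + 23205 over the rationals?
Gal(K/Q) = V_4 (Klein four-group, Z/2Z × Z/2Z)

f factors as (x^2 - 255)(x^2 - 91), so the splitting field is K = Q(sqrt(255), sqrt(91)). The elements 255, 91, 23205 are all non-squares in Q, so sqrt(255) and sqrt(91) generate independent quadratic extensions. Thus [K:Q] = 4 and Gal(K/Q) is generated by the two order-2 automorphisms sqrt(255) ↦ -sqrt(255) and sqrt(91) ↦ -sqrt(91), giving V_4.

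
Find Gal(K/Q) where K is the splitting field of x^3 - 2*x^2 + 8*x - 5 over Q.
Gal(K/Q) = S_3 (symmetric group of order 6)

Compute the discriminant of x^3 + (-2)*x^2 + (8)*x + (-5): Δ = -1187. Since Δ is not a rational square, the Galois group is not contained in A_3; it must be the full S_3 (irreducibility of the cubic rules out anything smaller).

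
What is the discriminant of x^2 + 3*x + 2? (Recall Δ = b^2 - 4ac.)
Δ = 1

For a quadratic a x^2 + b x + c the discriminant is Δ = b^2 - 4ac = (3)^2 - 4*(1)*(2) = 9 - (8) = 1.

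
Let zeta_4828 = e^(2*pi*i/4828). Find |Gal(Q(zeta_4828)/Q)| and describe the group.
|Gal(Q(zeta_4828)/Q)| = phi(4828) = 2240; group ≅ (Z/4828Z)^* ≅ Z/2Z × Z/16Z × Z/70Z

The n-th cyclotomic polynomial Φ_4828(x) is the minimal polynomial of zeta_4828 over Q and has degree phi(4828) = 2240. So Q(zeta_4828) is a degree-2240 Galois extension with Galois group (Z/4828Z)^*. By CRT, (Z/4828Z)^* ≅ (Z/4Z)^* × (Z/17Z)^* × (Z/71Z)^*. Each prime-power unit group is (Z/4Z)^* ≅ Z/2Z; (Z/17Z)^* ≅ Z/16Z; (Z/71Z)^* ≅ Z/70Z. Hence Gal(Q(zeta_4828)/Q) ≅ Z/2Z × Z/16Z × Z/70Z.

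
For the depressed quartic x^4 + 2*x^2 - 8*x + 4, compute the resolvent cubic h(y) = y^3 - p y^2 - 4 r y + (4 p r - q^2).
h(y) = y^3 - 2*y^2 - 16*y - 32

Identify coefficients: p = 2, q = -8, r = 4.
Plug into h(y) = y^3 - p y^2 - 4 r y + (4 p r - q^2):
  h(y) = y^3 - (2) y^2 - 4*(4) y + (4*(2)*(4) - (-8)^2)
       = y^3 + (-2) y^2 + (-16) y + (-32).
Simplifying: h(y) = y^3 - 2*y^2 - 16*y - 32.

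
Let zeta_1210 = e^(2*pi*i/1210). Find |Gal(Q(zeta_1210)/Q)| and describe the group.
|Gal(Q(zeta_1210)/Q)| = phi(1210) = 440; group ≅ (Z/1210Z)^* ≅ Z/4Z × Z/110Z

The n-th cyclotomic polynomial Φ_1210(x) is the minimal polynomial of zeta_1210 over Q and has degree phi(1210) = 440. So Q(zeta_1210) is a degree-440 Galois extension with Galois group (Z/1210Z)^*. By CRT, (Z/1210Z)^* ≅ (Z/2Z)^* × (Z/5Z)^* × (Z/121Z)^*. Each prime-power unit group is (Z/2Z)^* ≅ trivial group (order 1); (Z/5Z)^* ≅ Z/4Z; (Z/121Z)^* ≅ Z/110Z. Hence Gal(Q(zeta_1210)/Q) ≅ Z/4Z × Z/110Z.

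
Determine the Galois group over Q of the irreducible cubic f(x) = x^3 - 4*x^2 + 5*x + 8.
Gal(K/Q) = S_3 (symmetric group of order 6)

Compute the discriminant of x^3 + (-4)*x^2 + (5)*x + (8): Δ = -2660. Since Δ is not a rational square, the Galois group is not contained in A_3; it must be the full S_3 (irreducibility of the cubic rules out anything smaller).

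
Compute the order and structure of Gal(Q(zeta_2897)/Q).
|Gal(Q(zeta_2897)/Q)| = phi(2897) = 2896; group ≅ (Z/2897Z)^* ≅ Z/2896Z

The n-th cyclotomic polynomial Φ_2897(x) is the minimal polynomial of zeta_2897 over Q and has degree phi(2897) = 2896. So Q(zeta_2897) is a degree-2896 Galois extension with Galois group (Z/2897Z)^*. (Z/2897Z)^* is cyclic since 2897 is an odd prime power (or 4). Hence Gal(Q(zeta_2897)/Q) ≅ Z/2896Z.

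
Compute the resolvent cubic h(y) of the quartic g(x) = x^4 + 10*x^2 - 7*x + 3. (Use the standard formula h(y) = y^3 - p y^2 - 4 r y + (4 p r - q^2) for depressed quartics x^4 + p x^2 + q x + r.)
h(y) = y^3 - 10*y^2 - 12*y + 71

Identify coefficients: p = 10, q = -7, r = 3.
Plug into h(y) = y^3 - p y^2 - 4 r y + (4 p r - q^2):
  h(y) = y^3 - (10) y^2 - 4*(3) y + (4*(10)*(3) - (-7)^2)
       = y^3 + (-10) y^2 + (-12) y + (71).
Simplifying: h(y) = y^3 - 10*y^2 - 12*y + 71.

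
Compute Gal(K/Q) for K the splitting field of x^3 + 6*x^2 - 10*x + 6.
Gal(K/Q) = S_3 (symmetric group of order 6)

Compute the discriminant of x^3 + (6)*x^2 + (-10)*x + (6): Δ = -5036. Since Δ is not a rational square, the Galois group is not contained in A_3; it must be the full S_3 (irreducibility of the cubic rules out anything smaller).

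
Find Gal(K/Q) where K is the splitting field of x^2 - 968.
Gal(K/Q) = Z/2Z (cyclic of order 2)

x^2 - 968 is irreducible over Q since 968 is not a rational square. The splitting field Q(sqrt(968)) has degree 2 over Q, and its unique nontrivial automorphism is sqrt(968) ↦ -sqrt(968). Hence Gal(Q(sqrt(968))/Q) = Z/2Z.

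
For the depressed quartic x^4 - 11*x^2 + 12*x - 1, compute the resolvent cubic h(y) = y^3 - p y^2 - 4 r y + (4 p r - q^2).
h(y) = y^3 + 11*y^2 + 4*y - 100

Identify coefficients: p = -11, q = 12, r = -1.
Plug into h(y) = y^3 - p y^2 - 4 r y + (4 p r - q^2):
  h(y) = y^3 - (-11) y^2 - 4*(-1) y + (4*(-11)*(-1) - (12)^2)
       = y^3 + (11) y^2 + (4) y + (-100).
Simplifying: h(y) = y^3 + 11*y^2 + 4*y - 100.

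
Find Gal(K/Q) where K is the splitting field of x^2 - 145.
Gal(K/Q) = Z/2Z (cyclic of order 2)

x^2 - 145 is irreducible over Q since 145 is not a rational square. The splitting field Q(sqrt(145)) has degree 2 over Q, and its unique nontrivial automorphism is sqrt(145) ↦ -sqrt(145). Hence Gal(Q(sqrt(145))/Q) = Z/2Z.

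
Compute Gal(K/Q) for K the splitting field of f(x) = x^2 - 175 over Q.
Gal(K/Q) = Z/2Z (cyclic of order 2)

x^2 - 175 is irreducible over Q since 175 is not a rational square. The splitting field Q(sqrt(175)) has degree 2 over Q, and its unique nontrivial automorphism is sqrt(175) ↦ -sqrt(175). Hence Gal(Q(sqrt(175))/Q) = Z/2Z.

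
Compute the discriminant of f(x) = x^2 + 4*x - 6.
Δ = 40

For a quadratic a x^2 + b x + c the discriminant is Δ = b^2 - 4ac = (4)^2 - 4*(1)*(-6) = 16 - (-24) = 40.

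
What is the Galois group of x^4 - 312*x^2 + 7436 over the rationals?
Gal(K/Q) = V_4 (Klein four-group, Z/2Z × Z/2Z)

f factors as (x^2 - 286)(x^2 - 26), so the splitting field is K = Q(sqrt(286), sqrt(26)). The elements 286, 26, 7436 are all non-squares in Q, so sqrt(286) and sqrt(26) generate independent quadratic extensions. Thus [K:Q] = 4 and Gal(K/Q) is generated by the two order-2 automorphisms sqrt(286) ↦ -sqrt(286) and sqrt(26) ↦ -sqrt(26), giving V_4.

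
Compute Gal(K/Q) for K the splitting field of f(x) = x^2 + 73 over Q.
Gal(K/Q) = Z/2Z (cyclic of order 2)

x^2 + 73 is irreducible over Q since -73 is not a rational square. The splitting field Q(sqrt(-73)) has degree 2 over Q, and its unique nontrivial automorphism is sqrt(-73) ↦ -sqrt(-73). Hence Gal(Q(sqrt(-73))/Q) = Z/2Z.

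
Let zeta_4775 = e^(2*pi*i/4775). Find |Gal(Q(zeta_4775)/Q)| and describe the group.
|Gal(Q(zeta_4775)/Q)| = phi(4775) = 3800; group ≅ (Z/4775Z)^* ≅ Z/20Z × Z/190Z

The n-th cyclotomic polynomial Φ_4775(x) is the minimal polynomial of zeta_4775 over Q and has degree phi(4775) = 3800. So Q(zeta_4775) is a degree-3800 Galois extension with Galois group (Z/4775Z)^*. By CRT, (Z/4775Z)^* ≅ (Z/25Z)^* × (Z/191Z)^*. Each prime-power unit group is (Z/25Z)^* ≅ Z/20Z; (Z/191Z)^* ≅ Z/190Z. Hence Gal(Q(zeta_4775)/Q) ≅ Z/20Z × Z/190Z.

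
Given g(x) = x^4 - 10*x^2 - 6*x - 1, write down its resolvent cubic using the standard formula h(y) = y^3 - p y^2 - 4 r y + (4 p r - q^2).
h(y) = y^3 + 10*y^2 + 4*y + 4

Identify coefficients: p = -10, q = -6, r = -1.
Plug into h(y) = y^3 - p y^2 - 4 r y + (4 p r - q^2):
  h(y) = y^3 - (-10) y^2 - 4*(-1) y + (4*(-10)*(-1) - (-6)^2)
       = y^3 + (10) y^2 + (4) y + (4).
Simplifying: h(y) = y^3 + 10*y^2 + 4*y + 4.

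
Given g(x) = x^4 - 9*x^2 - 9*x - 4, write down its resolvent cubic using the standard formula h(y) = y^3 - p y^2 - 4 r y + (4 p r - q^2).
h(y) = y^3 + 9*y^2 + 16*y + 63

Identify coefficients: p = -9, q = -9, r = -4.
Plug into h(y) = y^3 - p y^2 - 4 r y + (4 p r - q^2):
  h(y) = y^3 - (-9) y^2 - 4*(-4) y + (4*(-9)*(-4) - (-9)^2)
       = y^3 + (9) y^2 + (16) y + (63).
Simplifying: h(y) = y^3 + 9*y^2 + 16*y + 63.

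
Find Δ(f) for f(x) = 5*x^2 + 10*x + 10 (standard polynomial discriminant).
Δ = -100

For a quadratic a x^2 + b x + c the discriminant is Δ = b^2 - 4ac = (10)^2 - 4*(5)*(10) = 100 - (200) = -100.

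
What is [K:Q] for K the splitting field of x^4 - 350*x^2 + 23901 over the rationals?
[K:Q] = 4

f factors as (x^2 - 93)(x^2 - 257); the splitting field is K = Q(sqrt(93), sqrt(257)). Since 93, 257, and 23901 are all non-squares in Q, the three subfields Q(sqrt(93)), Q(sqrt(257)), Q(sqrt(23901)) are distinct degree-2 extensions, so [K:Q] = 4 (Klein four Galois group).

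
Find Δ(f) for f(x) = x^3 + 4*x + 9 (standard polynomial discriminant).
Δ = -2443

For a depressed cubic x^3 + p x + q the discriminant is Δ = -4 p^3 - 27 q^2 = -4*(4)^3 - 27*(9)^2 = -256 - 2187 = -2443.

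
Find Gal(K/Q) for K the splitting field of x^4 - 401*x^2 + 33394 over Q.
Gal(K/Q) = V_4 (Klein four-group, Z/2Z × Z/2Z)

f factors as (x^2 - 118)(x^2 - 283), so the splitting field is K = Q(sqrt(118), sqrt(283)). The elements 118, 283, 33394 are all non-squares in Q, so sqrt(118) and sqrt(283) generate independent quadratic extensions. Thus [K:Q] = 4 and Gal(K/Q) is generated by the two order-2 automorphisms sqrt(118) ↦ -sqrt(118) and sqrt(283) ↦ -sqrt(283), giving V_4.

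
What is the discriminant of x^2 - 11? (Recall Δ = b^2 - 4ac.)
Δ = 44

For a quadratic a x^2 + b x + c the discriminant is Δ = b^2 - 4ac = (0)^2 - 4*(1)*(-11) = 0 - (-44) = 44.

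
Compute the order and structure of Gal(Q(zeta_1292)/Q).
|Gal(Q(zeta_1292)/Q)| = phi(1292) = 576; group ≅ (Z/1292Z)^* ≅ Z/2Z × Z/16Z × Z/18Z

The n-th cyclotomic polynomial Φ_1292(x) is the minimal polynomial of zeta_1292 over Q and has degree phi(1292) = 576. So Q(zeta_1292) is a degree-576 Galois extension with Galois group (Z/1292Z)^*. By CRT, (Z/1292Z)^* ≅ (Z/4Z)^* × (Z/17Z)^* × (Z/19Z)^*. Each prime-power unit group is (Z/4Z)^* ≅ Z/2Z; (Z/17Z)^* ≅ Z/16Z; (Z/19Z)^* ≅ Z/18Z. Hence Gal(Q(zeta_1292)/Q) ≅ Z/2Z × Z/16Z × Z/18Z.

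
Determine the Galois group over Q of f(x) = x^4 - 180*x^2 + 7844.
Gal(K/Q) = V_4 (Klein four-group, Z/2Z × Z/2Z)

f factors as (x^2 - 74)(x^2 - 106), so the splitting field is K = Q(sqrt(74), sqrt(106)). The elements 74, 106, 7844 are all non-squares in Q, so sqrt(74) and sqrt(106) generate independent quadratic extensions. Thus [K:Q] = 4 and Gal(K/Q) is generated by the two order-2 automorphisms sqrt(74) ↦ -sqrt(74) and sqrt(106) ↦ -sqrt(106), giving V_4.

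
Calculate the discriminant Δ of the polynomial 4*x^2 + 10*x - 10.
Δ = 260

For a quadratic a x^2 + b x + c the discriminant is Δ = b^2 - 4ac = (10)^2 - 4*(4)*(-10) = 100 - (-160) = 260.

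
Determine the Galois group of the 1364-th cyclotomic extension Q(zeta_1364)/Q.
|Gal(Q(zeta_1364)/Q)| = phi(1364) = 600; group ≅ (Z/1364Z)^* ≅ Z/2Z × Z/10Z × Z/30Z

The n-th cyclotomic polynomial Φ_1364(x) is the minimal polynomial of zeta_1364 over Q and has degree phi(1364) = 600. So Q(zeta_1364) is a degree-600 Galois extension with Galois group (Z/1364Z)^*. By CRT, (Z/1364Z)^* ≅ (Z/4Z)^* × (Z/11Z)^* × (Z/31Z)^*. Each prime-power unit group is (Z/4Z)^* ≅ Z/2Z; (Z/11Z)^* ≅ Z/10Z; (Z/31Z)^* ≅ Z/30Z. Hence Gal(Q(zeta_1364)/Q) ≅ Z/2Z × Z/10Z × Z/30Z.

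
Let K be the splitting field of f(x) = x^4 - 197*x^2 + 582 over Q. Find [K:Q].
[K:Q] = 4

f factors as (x^2 - 194)(x^2 - 3); the splitting field is K = Q(sqrt(194), sqrt(3)). Since 194, 3, and 582 are all non-squares in Q, the three subfields Q(sqrt(194)), Q(sqrt(3)), Q(sqrt(582)) are distinct degree-2 extensions, so [K:Q] = 4 (Klein four Galois group).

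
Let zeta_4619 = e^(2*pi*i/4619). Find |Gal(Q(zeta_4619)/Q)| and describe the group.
|Gal(Q(zeta_4619)/Q)| = phi(4619) = 4440; group ≅ (Z/4619Z)^* ≅ Z/30Z × Z/148Z

The n-th cyclotomic polynomial Φ_4619(x) is the minimal polynomial of zeta_4619 over Q and has degree phi(4619) = 4440. So Q(zeta_4619) is a degree-4440 Galois extension with Galois group (Z/4619Z)^*. By CRT, (Z/4619Z)^* ≅ (Z/31Z)^* × (Z/149Z)^*. Each prime-power unit group is (Z/31Z)^* ≅ Z/30Z; (Z/149Z)^* ≅ Z/148Z. Hence Gal(Q(zeta_4619)/Q) ≅ Z/30Z × Z/148Z.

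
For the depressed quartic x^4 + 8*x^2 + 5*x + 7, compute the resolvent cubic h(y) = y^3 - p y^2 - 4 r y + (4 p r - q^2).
h(y) = y^3 - 8*y^2 - 28*y + 199

Identify coefficients: p = 8, q = 5, r = 7.
Plug into h(y) = y^3 - p y^2 - 4 r y + (4 p r - q^2):
  h(y) = y^3 - (8) y^2 - 4*(7) y + (4*(8)*(7) - (5)^2)
       = y^3 + (-8) y^2 + (-28) y + (199).
Simplifying: h(y) = y^3 - 8*y^2 - 28*y + 199.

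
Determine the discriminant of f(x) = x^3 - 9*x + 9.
Δ = 729

For a depressed cubic x^3 + p x + q the discriminant is Δ = -4 p^3 - 27 q^2 = -4*(-9)^3 - 27*(9)^2 = 2916 - 2187 = 729.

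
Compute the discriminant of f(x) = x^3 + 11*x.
Δ = -5324

For a depressed cubic x^3 + p x + q the discriminant is Δ = -4 p^3 - 27 q^2 = -4*(11)^3 - 27*(0)^2 = -5324 - 0 = -5324.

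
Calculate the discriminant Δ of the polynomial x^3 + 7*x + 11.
Δ = -4639

For a depressed cubic x^3 + p x + q the discriminant is Δ = -4 p^3 - 27 q^2 = -4*(7)^3 - 27*(11)^2 = -1372 - 3267 = -4639.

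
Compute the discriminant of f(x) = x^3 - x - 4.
Δ = -428

For a depressed cubic x^3 + p x + q the discriminant is Δ = -4 p^3 - 27 q^2 = -4*(-1)^3 - 27*(-4)^2 = 4 - 432 = -428.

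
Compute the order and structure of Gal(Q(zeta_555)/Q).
|Gal(Q(zeta_555)/Q)| = phi(555) = 288; group ≅ (Z/555Z)^* ≅ Z/2Z × Z/4Z × Z/36Z

The n-th cyclotomic polynomial Φ_555(x) is the minimal polynomial of zeta_555 over Q and has degree phi(555) = 288. So Q(zeta_555) is a degree-288 Galois extension with Galois group (Z/555Z)^*. By CRT, (Z/555Z)^* ≅ (Z/3Z)^* × (Z/5Z)^* × (Z/37Z)^*. Each prime-power unit group is (Z/3Z)^* ≅ Z/2Z; (Z/5Z)^* ≅ Z/4Z; (Z/37Z)^* ≅ Z/36Z. Hence Gal(Q(zeta_555)/Q) ≅ Z/2Z × Z/4Z × Z/36Z.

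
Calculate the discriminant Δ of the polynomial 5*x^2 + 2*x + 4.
Δ = -76

For a quadratic a x^2 + b x + c the discriminant is Δ = b^2 - 4ac = (2)^2 - 4*(5)*(4) = 4 - (80) = -76.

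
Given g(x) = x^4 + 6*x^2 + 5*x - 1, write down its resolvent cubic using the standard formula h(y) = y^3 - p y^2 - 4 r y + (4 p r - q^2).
h(y) = y^3 - 6*y^2 + 4*y - 49

Identify coefficients: p = 6, q = 5, r = -1.
Plug into h(y) = y^3 - p y^2 - 4 r y + (4 p r - q^2):
  h(y) = y^3 - (6) y^2 - 4*(-1) y + (4*(6)*(-1) - (5)^2)
       = y^3 + (-6) y^2 + (4) y + (-49).
Simplifying: h(y) = y^3 - 6*y^2 + 4*y - 49.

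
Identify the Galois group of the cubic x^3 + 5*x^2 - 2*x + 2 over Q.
Gal(K/Q) = S_3 (symmetric group of order 6)

Compute the discriminant of x^3 + (5)*x^2 + (-2)*x + (2): Δ = -1336. Since Δ is not a rational square, the Galois group is not contained in A_3; it must be the full S_3 (irreducibility of the cubic rules out anything smaller).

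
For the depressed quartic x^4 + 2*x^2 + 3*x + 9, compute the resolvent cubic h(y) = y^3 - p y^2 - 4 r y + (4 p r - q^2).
h(y) = y^3 - 2*y^2 - 36*y + 63

Identify coefficients: p = 2, q = 3, r = 9.
Plug into h(y) = y^3 - p y^2 - 4 r y + (4 p r - q^2):
  h(y) = y^3 - (2) y^2 - 4*(9) y + (4*(2)*(9) - (3)^2)
       = y^3 + (-2) y^2 + (-36) y + (63).
Simplifying: h(y) = y^3 - 2*y^2 - 36*y + 63.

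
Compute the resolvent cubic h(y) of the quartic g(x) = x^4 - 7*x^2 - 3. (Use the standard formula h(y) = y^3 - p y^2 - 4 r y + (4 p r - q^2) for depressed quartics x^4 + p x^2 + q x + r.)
h(y) = y^3 + 7*y^2 + 12*y + 84

Identify coefficients: p = -7, q = 0, r = -3.
Plug into h(y) = y^3 - p y^2 - 4 r y + (4 p r - q^2):
  h(y) = y^3 - (-7) y^2 - 4*(-3) y + (4*(-7)*(-3) - (0)^2)
       = y^3 + (7) y^2 + (12) y + (84).
Simplifying: h(y) = y^3 + 7*y^2 + 12*y + 84.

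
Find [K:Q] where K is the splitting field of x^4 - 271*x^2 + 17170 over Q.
[K:Q] = 4

f factors as (x^2 - 170)(x^2 - 101); the splitting field is K = Q(sqrt(170), sqrt(101)). Since 170, 101, and 17170 are all non-squares in Q, the three subfields Q(sqrt(170)), Q(sqrt(101)), Q(sqrt(17170)) are distinct degree-2 extensions, so [K:Q] = 4 (Klein four Galois group).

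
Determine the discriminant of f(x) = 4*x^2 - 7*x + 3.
Δ = 1

For a quadratic a x^2 + b x + c the discriminant is Δ = b^2 - 4ac = (-7)^2 - 4*(4)*(3) = 49 - (48) = 1.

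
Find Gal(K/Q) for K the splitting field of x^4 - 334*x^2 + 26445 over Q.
Gal(K/Q) = V_4 (Klein four-group, Z/2Z × Z/2Z)

f factors as (x^2 - 129)(x^2 - 205), so the splitting field is K = Q(sqrt(129), sqrt(205)). The elements 129, 205, 26445 are all non-squares in Q, so sqrt(129) and sqrt(205) generate independent quadratic extensions. Thus [K:Q] = 4 and Gal(K/Q) is generated by the two order-2 automorphisms sqrt(129) ↦ -sqrt(129) and sqrt(205) ↦ -sqrt(205), giving V_4.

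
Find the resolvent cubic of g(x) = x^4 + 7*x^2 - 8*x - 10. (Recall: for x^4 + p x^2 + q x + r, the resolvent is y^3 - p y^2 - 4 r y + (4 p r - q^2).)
h(y) = y^3 - 7*y^2 + 40*y - 344

Identify coefficients: p = 7, q = -8, r = -10.
Plug into h(y) = y^3 - p y^2 - 4 r y + (4 p r - q^2):
  h(y) = y^3 - (7) y^2 - 4*(-10) y + (4*(7)*(-10) - (-8)^2)
       = y^3 + (-7) y^2 + (40) y + (-344).
Simplifying: h(y) = y^3 - 7*y^2 + 40*y - 344.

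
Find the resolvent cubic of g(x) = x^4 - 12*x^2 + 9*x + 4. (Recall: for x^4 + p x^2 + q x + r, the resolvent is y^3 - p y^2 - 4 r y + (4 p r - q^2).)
h(y) = y^3 + 12*y^2 - 16*y - 273

Identify coefficients: p = -12, q = 9, r = 4.
Plug into h(y) = y^3 - p y^2 - 4 r y + (4 p r - q^2):
  h(y) = y^3 - (-12) y^2 - 4*(4) y + (4*(-12)*(4) - (9)^2)
       = y^3 + (12) y^2 + (-16) y + (-273).
Simplifying: h(y) = y^3 + 12*y^2 - 16*y - 273.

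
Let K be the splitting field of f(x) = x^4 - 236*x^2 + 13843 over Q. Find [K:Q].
[K:Q] = 4

f factors as (x^2 - 127)(x^2 - 109); the splitting field is K = Q(sqrt(127), sqrt(109)). Since 127, 109, and 13843 are all non-squares in Q, the three subfields Q(sqrt(127)), Q(sqrt(109)), Q(sqrt(13843)) are distinct degree-2 extensions, so [K:Q] = 4 (Klein four Galois group).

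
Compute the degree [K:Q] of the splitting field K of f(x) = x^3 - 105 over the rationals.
[K:Q] = 6

x^3 - 105 has one real root r = 105^(1/3) and two complex roots r*zeta_3, r*zeta_3^2 where zeta_3 = e^(2*pi*i/3). The splitting field is Q(r, zeta_3). [Q(r):Q] = 3 and [Q(zeta_3):Q] = 2 with gcd = 1, so [Q(r, zeta_3):Q] = 3 * 2 = 6.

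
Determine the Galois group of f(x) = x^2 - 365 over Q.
Gal(K/Q) = Z/2Z (cyclic of order 2)

x^2 - 365 is irreducible over Q since 365 is not a rational square. The splitting field Q(sqrt(365)) has degree 2 over Q, and its unique nontrivial automorphism is sqrt(365) ↦ -sqrt(365). Hence Gal(Q(sqrt(365))/Q) = Z/2Z.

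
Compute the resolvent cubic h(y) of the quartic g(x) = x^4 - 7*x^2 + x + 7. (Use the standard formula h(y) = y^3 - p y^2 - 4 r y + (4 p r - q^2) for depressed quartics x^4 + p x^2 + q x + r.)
h(y) = y^3 + 7*y^2 - 28*y - 197

Identify coefficients: p = -7, q = 1, r = 7.
Plug into h(y) = y^3 - p y^2 - 4 r y + (4 p r - q^2):
  h(y) = y^3 - (-7) y^2 - 4*(7) y + (4*(-7)*(7) - (1)^2)
       = y^3 + (7) y^2 + (-28) y + (-197).
Simplifying: h(y) = y^3 + 7*y^2 - 28*y - 197.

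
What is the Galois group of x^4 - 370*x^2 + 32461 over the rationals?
Gal(K/Q) = V_4 (Klein four-group, Z/2Z × Z/2Z)

f factors as (x^2 - 227)(x^2 - 143), so the splitting field is K = Q(sqrt(227), sqrt(143)). The elements 227, 143, 32461 are all non-squares in Q, so sqrt(227) and sqrt(143) generate independent quadratic extensions. Thus [K:Q] = 4 and Gal(K/Q) is generated by the two order-2 automorphisms sqrt(227) ↦ -sqrt(227) and sqrt(143) ↦ -sqrt(143), giving V_4.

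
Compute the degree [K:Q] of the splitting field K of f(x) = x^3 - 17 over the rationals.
[K:Q] = 6

x^3 - 17 has one real root r = 17^(1/3) and two complex roots r*zeta_3, r*zeta_3^2 where zeta_3 = e^(2*pi*i/3). The splitting field is Q(r, zeta_3). [Q(r):Q] = 3 and [Q(zeta_3):Q] = 2 with gcd = 1, so [Q(r, zeta_3):Q] = 3 * 2 = 6.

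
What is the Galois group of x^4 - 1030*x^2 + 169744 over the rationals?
Gal(K/Q) = Z/2Z (cyclic of order 2)

f factors as (x^2 - 206)(x^2 - 824), so the splitting field is K = Q(sqrt(206), sqrt(824)). The squarefree part of 206 is 206 and the squarefree part of 824 is also 206, so sqrt(206) and sqrt(824) are both rational multiples of sqrt(206). Hence Q(sqrt(206)) = Q(sqrt(824)) = Q(sqrt(206)), and the splitting field collapses to a single degree-2 extension with Galois group Z/2Z.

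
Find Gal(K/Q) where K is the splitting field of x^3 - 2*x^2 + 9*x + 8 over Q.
Gal(K/Q) = S_3 (symmetric group of order 6)

Compute the discriminant of x^3 + (-2)*x^2 + (9)*x + (8): Δ = -6656. Since Δ is not a rational square, the Galois group is not contained in A_3; it must be the full S_3 (irreducibility of the cubic rules out anything smaller).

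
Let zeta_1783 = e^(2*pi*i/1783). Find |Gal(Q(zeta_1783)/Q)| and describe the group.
|Gal(Q(zeta_1783)/Q)| = phi(1783) = 1782; group ≅ (Z/1783Z)^* ≅ Z/1782Z

The n-th cyclotomic polynomial Φ_1783(x) is the minimal polynomial of zeta_1783 over Q and has degree phi(1783) = 1782. So Q(zeta_1783) is a degree-1782 Galois extension with Galois group (Z/1783Z)^*. (Z/1783Z)^* is cyclic since 1783 is an odd prime power (or 4). Hence Gal(Q(zeta_1783)/Q) ≅ Z/1782Z.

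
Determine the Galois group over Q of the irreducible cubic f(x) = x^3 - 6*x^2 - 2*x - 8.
Gal(K/Q) = S_3 (symmetric group of order 6)

Compute the discriminant of x^3 + (-6)*x^2 + (-2)*x + (-8): Δ = -10192. Since Δ is not a rational square, the Galois group is not contained in A_3; it must be the full S_3 (irreducibility of the cubic rules out anything smaller).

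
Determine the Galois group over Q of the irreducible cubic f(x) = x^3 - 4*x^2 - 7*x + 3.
Gal(K/Q) = S_3 (symmetric group of order 6)

Compute the discriminant of x^3 + (-4)*x^2 + (-7)*x + (3): Δ = 4193. Since Δ is not a rational square, the Galois group is not contained in A_3; it must be the full S_3 (irreducibility of the cubic rules out anything smaller).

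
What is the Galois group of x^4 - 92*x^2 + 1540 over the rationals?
Gal(K/Q) = V_4 (Klein four-group, Z/2Z × Z/2Z)

f factors as (x^2 - 22)(x^2 - 70), so the splitting field is K = Q(sqrt(22), sqrt(70)). The elements 22, 70, 1540 are all non-squares in Q, so sqrt(22) and sqrt(70) generate independent quadratic extensions. Thus [K:Q] = 4 and Gal(K/Q) is generated by the two order-2 automorphisms sqrt(22) ↦ -sqrt(22) and sqrt(70) ↦ -sqrt(70), giving V_4.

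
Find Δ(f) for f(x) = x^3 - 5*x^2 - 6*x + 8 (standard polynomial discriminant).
Δ = 8356

For x^3 + a x^2 + b x + c the discriminant is Δ = 18 a b c - 4 a^3 c + a^2 b^2 - 4 b^3 - 27 c^2.
Plug a = -5, b = -6, c = 8:
  18*(-5)*(-6)*(8) - 4*(-5)^3*(8) + (-5)^2*(-6)^2 - 4*(-6)^3 - 27*(8)^2
  = 4320 + (4000) + 900 + (864) + (-1728)
  = 8356.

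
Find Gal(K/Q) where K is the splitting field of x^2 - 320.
Gal(K/Q) = Z/2Z (cyclic of order 2)

x^2 - 320 is irreducible over Q since 320 is not a rational square. The splitting field Q(sqrt(320)) has degree 2 over Q, and its unique nontrivial automorphism is sqrt(320) ↦ -sqrt(320). Hence Gal(Q(sqrt(320))/Q) = Z/2Z.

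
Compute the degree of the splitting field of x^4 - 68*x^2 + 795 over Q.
[K:Q] = 4

f factors as (x^2 - 53)(x^2 - 15); the splitting field is K = Q(sqrt(53), sqrt(15)). Since 53, 15, and 795 are all non-squares in Q, the three subfields Q(sqrt(53)), Q(sqrt(15)), Q(sqrt(795)) are distinct degree-2 extensions, so [K:Q] = 4 (Klein four Galois group).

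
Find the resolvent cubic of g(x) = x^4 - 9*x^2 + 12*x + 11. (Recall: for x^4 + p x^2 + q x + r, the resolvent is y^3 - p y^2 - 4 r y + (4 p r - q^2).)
h(y) = y^3 + 9*y^2 - 44*y - 540

Identify coefficients: p = -9, q = 12, r = 11.
Plug into h(y) = y^3 - p y^2 - 4 r y + (4 p r - q^2):
  h(y) = y^3 - (-9) y^2 - 4*(11) y + (4*(-9)*(11) - (12)^2)
       = y^3 + (9) y^2 + (-44) y + (-540).
Simplifying: h(y) = y^3 + 9*y^2 - 44*y - 540.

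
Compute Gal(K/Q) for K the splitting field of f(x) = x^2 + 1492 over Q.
Gal(K/Q) = Z/2Z (cyclic of order 2)

x^2 + 1492 is irreducible over Q since -1492 is not a rational square. The splitting field Q(sqrt(-1492)) has degree 2 over Q, and its unique nontrivial automorphism is sqrt(-1492) ↦ -sqrt(-1492). Hence Gal(Q(sqrt(-1492))/Q) = Z/2Z.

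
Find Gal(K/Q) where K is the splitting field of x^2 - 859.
Gal(K/Q) = Z/2Z (cyclic of order 2)

x^2 - 859 is irreducible over Q since 859 is not a rational square. The splitting field Q(sqrt(859)) has degree 2 over Q, and its unique nontrivial automorphism is sqrt(859) ↦ -sqrt(859). Hence Gal(Q(sqrt(859))/Q) = Z/2Z.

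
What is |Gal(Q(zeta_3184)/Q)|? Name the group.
|Gal(Q(zeta_3184)/Q)| = phi(3184) = 1584; group ≅ (Z/3184Z)^* ≅ Z/2Z × Z/4Z × Z/198Z

The n-th cyclotomic polynomial Φ_3184(x) is the minimal polynomial of zeta_3184 over Q and has degree phi(3184) = 1584. So Q(zeta_3184) is a degree-1584 Galois extension with Galois group (Z/3184Z)^*. By CRT, (Z/3184Z)^* ≅ (Z/16Z)^* × (Z/199Z)^*. Each prime-power unit group is (Z/16Z)^* ≅ Z/2Z × Z/4Z; (Z/199Z)^* ≅ Z/198Z. Hence Gal(Q(zeta_3184)/Q) ≅ Z/2Z × Z/4Z × Z/198Z.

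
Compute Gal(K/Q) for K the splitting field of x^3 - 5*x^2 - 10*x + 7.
Gal(K/Q) = S_3 (symmetric group of order 6)

Compute the discriminant of x^3 + (-5)*x^2 + (-10)*x + (7): Δ = 14977. Since Δ is not a rational square, the Galois group is not contained in A_3; it must be the full S_3 (irreducibility of the cubic rules out anything smaller).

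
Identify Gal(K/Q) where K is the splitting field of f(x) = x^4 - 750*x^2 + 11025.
Gal(K/Q) = Z/2Z (cyclic of order 2)

f factors as (x^2 - 15)(x^2 - 735), so the splitting field is K = Q(sqrt(15), sqrt(735)). The squarefree part of 15 is 15 and the squarefree part of 735 is also 15, so sqrt(15) and sqrt(735) are both rational multiples of sqrt(15). Hence Q(sqrt(15)) = Q(sqrt(735)) = Q(sqrt(15)), and the splitting field collapses to a single degree-2 extension with Galois group Z/2Z.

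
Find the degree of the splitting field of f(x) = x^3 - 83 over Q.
[K:Q] = 6

x^3 - 83 has one real root r = 83^(1/3) and two complex roots r*zeta_3, r*zeta_3^2 where zeta_3 = e^(2*pi*i/3). The splitting field is Q(r, zeta_3). [Q(r):Q] = 3 and [Q(zeta_3):Q] = 2 with gcd = 1, so [Q(r, zeta_3):Q] = 3 * 2 = 6.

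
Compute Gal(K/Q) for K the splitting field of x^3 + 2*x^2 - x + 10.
Gal(K/Q) = S_3 (symmetric group of order 6)

Compute the discriminant of x^3 + (2)*x^2 + (-1)*x + (10): Δ = -3372. Since Δ is not a rational square, the Galois group is not contained in A_3; it must be the full S_3 (irreducibility of the cubic rules out anything smaller).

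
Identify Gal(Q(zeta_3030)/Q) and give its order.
|Gal(Q(zeta_3030)/Q)| = phi(3030) = 800; group ≅ (Z/3030Z)^* ≅ Z/2Z × Z/4Z × Z/100Z

The n-th cyclotomic polynomial Φ_3030(x) is the minimal polynomial of zeta_3030 over Q and has degree phi(3030) = 800. So Q(zeta_3030) is a degree-800 Galois extension with Galois group (Z/3030Z)^*. By CRT, (Z/3030Z)^* ≅ (Z/2Z)^* × (Z/3Z)^* × (Z/5Z)^* × (Z/101Z)^*. Each prime-power unit group is (Z/2Z)^* ≅ trivial group (order 1); (Z/3Z)^* ≅ Z/2Z; (Z/5Z)^* ≅ Z/4Z; (Z/101Z)^* ≅ Z/100Z. Hence Gal(Q(zeta_3030)/Q) ≅ Z/2Z × Z/4Z × Z/100Z.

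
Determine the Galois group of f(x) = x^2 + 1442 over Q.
Gal(K/Q) = Z/2Z (cyclic of order 2)

x^2 + 1442 is irreducible over Q since -1442 is not a rational square. The splitting field Q(sqrt(-1442)) has degree 2 over Q, and its unique nontrivial automorphism is sqrt(-1442) ↦ -sqrt(-1442). Hence Gal(Q(sqrt(-1442))/Q) = Z/2Z.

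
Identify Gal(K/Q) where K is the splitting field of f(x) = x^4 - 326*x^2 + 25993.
Gal(K/Q) = V_4 (Klein four-group, Z/2Z × Z/2Z)

f factors as (x^2 - 139)(x^2 - 187), so the splitting field is K = Q(sqrt(139), sqrt(187)). The elements 139, 187, 25993 are all non-squares in Q, so sqrt(139) and sqrt(187) generate independent quadratic extensions. Thus [K:Q] = 4 and Gal(K/Q) is generated by the two order-2 automorphisms sqrt(139) ↦ -sqrt(139) and sqrt(187) ↦ -sqrt(187), giving V_4.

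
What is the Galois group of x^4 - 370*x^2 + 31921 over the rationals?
Gal(K/Q) = V_4 (Klein four-group, Z/2Z × Z/2Z)

f factors as (x^2 - 137)(x^2 - 233), so the splitting field is K = Q(sqrt(137), sqrt(233)). The elements 137, 233, 31921 are all non-squares in Q, so sqrt(137) and sqrt(233) generate independent quadratic extensions. Thus [K:Q] = 4 and Gal(K/Q) is generated by the two order-2 automorphisms sqrt(137) ↦ -sqrt(137) and sqrt(233) ↦ -sqrt(233), giving V_4.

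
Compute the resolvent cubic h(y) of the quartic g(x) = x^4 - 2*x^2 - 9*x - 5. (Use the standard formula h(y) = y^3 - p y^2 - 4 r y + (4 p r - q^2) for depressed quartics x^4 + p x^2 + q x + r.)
h(y) = y^3 + 2*y^2 + 20*y - 41

Identify coefficients: p = -2, q = -9, r = -5.
Plug into h(y) = y^3 - p y^2 - 4 r y + (4 p r - q^2):
  h(y) = y^3 - (-2) y^2 - 4*(-5) y + (4*(-2)*(-5) - (-9)^2)
       = y^3 + (2) y^2 + (20) y + (-41).
Simplifying: h(y) = y^3 + 2*y^2 + 20*y - 41.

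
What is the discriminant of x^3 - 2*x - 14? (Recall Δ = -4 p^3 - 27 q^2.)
Δ = -5260

For a depressed cubic x^3 + p x + q the discriminant is Δ = -4 p^3 - 27 q^2 = -4*(-2)^3 - 27*(-14)^2 = 32 - 5292 = -5260.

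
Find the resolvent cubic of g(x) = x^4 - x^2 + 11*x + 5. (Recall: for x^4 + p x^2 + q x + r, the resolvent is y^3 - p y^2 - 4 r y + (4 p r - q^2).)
h(y) = y^3 + y^2 - 20*y - 141

Identify coefficients: p = -1, q = 11, r = 5.
Plug into h(y) = y^3 - p y^2 - 4 r y + (4 p r - q^2):
  h(y) = y^3 - (-1) y^2 - 4*(5) y + (4*(-1)*(5) - (11)^2)
       = y^3 + (1) y^2 + (-20) y + (-141).
Simplifying: h(y) = y^3 + y^2 - 20*y - 141.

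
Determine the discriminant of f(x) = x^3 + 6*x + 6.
Δ = -1836

For a depressed cubic x^3 + p x + q the discriminant is Δ = -4 p^3 - 27 q^2 = -4*(6)^3 - 27*(6)^2 = -864 - 972 = -1836.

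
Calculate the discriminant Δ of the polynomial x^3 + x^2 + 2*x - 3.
Δ = -367

For x^3 + a x^2 + b x + c the discriminant is Δ = 18 a b c - 4 a^3 c + a^2 b^2 - 4 b^3 - 27 c^2.
Plug a = 1, b = 2, c = -3:
  18*(1)*(2)*(-3) - 4*(1)^3*(-3) + (1)^2*(2)^2 - 4*(2)^3 - 27*(-3)^2
  = -108 + (12) + 4 + (-32) + (-243)
  = -367.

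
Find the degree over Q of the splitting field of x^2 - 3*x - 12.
[K:Q] = 2

The discriminant of x^2 + (-3)*x + (-12) is b^2 - 4c = 9 - (-48) = 57. Since 57 is not a perfect square in Q, the polynomial is irreducible over Q. Its two roots generate a degree-2 extension, so [K:Q] = 2.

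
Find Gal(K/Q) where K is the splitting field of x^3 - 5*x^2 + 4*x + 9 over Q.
Gal(K/Q) = S_3 (symmetric group of order 6)

Compute the discriminant of x^3 + (-5)*x^2 + (4)*x + (9): Δ = -783. Since Δ is not a rational square, the Galois group is not contained in A_3; it must be the full S_3 (irreducibility of the cubic rules out anything smaller).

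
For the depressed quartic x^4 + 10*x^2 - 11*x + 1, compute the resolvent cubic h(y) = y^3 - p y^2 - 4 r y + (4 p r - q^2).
h(y) = y^3 - 10*y^2 - 4*y - 81

Identify coefficients: p = 10, q = -11, r = 1.
Plug into h(y) = y^3 - p y^2 - 4 r y + (4 p r - q^2):
  h(y) = y^3 - (10) y^2 - 4*(1) y + (4*(10)*(1) - (-11)^2)
       = y^3 + (-10) y^2 + (-4) y + (-81).
Simplifying: h(y) = y^3 - 10*y^2 - 4*y - 81.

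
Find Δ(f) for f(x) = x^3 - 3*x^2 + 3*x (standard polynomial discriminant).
Δ = -27

For x^3 + a x^2 + b x + c the discriminant is Δ = 18 a b c - 4 a^3 c + a^2 b^2 - 4 b^3 - 27 c^2.
Plug a = -3, b = 3, c = 0:
  18*(-3)*(3)*(0) - 4*(-3)^3*(0) + (-3)^2*(3)^2 - 4*(3)^3 - 27*(0)^2
  = 0 + (0) + 81 + (-108) + (0)
  = -27.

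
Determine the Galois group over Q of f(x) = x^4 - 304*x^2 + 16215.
Gal(K/Q) = V_4 (Klein four-group, Z/2Z × Z/2Z)

f factors as (x^2 - 235)(x^2 - 69), so the splitting field is K = Q(sqrt(235), sqrt(69)). The elements 235, 69, 16215 are all non-squares in Q, so sqrt(235) and sqrt(69) generate independent quadratic extensions. Thus [K:Q] = 4 and Gal(K/Q) is generated by the two order-2 automorphisms sqrt(235) ↦ -sqrt(235) and sqrt(69) ↦ -sqrt(69), giving V_4.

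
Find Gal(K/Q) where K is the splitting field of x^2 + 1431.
Gal(K/Q) = Z/2Z (cyclic of order 2)

x^2 + 1431 is irreducible over Q since -1431 is not a rational square. The splitting field Q(sqrt(-1431)) has degree 2 over Q, and its unique nontrivial automorphism is sqrt(-1431) ↦ -sqrt(-1431). Hence Gal(Q(sqrt(-1431))/Q) = Z/2Z.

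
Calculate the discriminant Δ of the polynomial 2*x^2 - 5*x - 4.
Δ = 57

For a quadratic a x^2 + b x + c the discriminant is Δ = b^2 - 4ac = (-5)^2 - 4*(2)*(-4) = 25 - (-32) = 57.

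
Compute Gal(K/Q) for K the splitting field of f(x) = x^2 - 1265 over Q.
Gal(K/Q) = Z/2Z (cyclic of order 2)

x^2 - 1265 is irreducible over Q since 1265 is not a rational square. The splitting field Q(sqrt(1265)) has degree 2 over Q, and its unique nontrivial automorphism is sqrt(1265) ↦ -sqrt(1265). Hence Gal(Q(sqrt(1265))/Q) = Z/2Z.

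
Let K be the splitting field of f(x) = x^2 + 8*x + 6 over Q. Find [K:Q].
[K:Q] = 2

The discriminant of x^2 + (8)*x + (6) is b^2 - 4c = 64 - (24) = 40. Since 40 is not a perfect square in Q, the polynomial is irreducible over Q. Its two roots generate a degree-2 extension, so [K:Q] = 2.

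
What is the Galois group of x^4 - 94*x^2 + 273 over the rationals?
Gal(K/Q) = V_4 (Klein four-group, Z/2Z × Z/2Z)

f factors as (x^2 - 91)(x^2 - 3), so the splitting field is K = Q(sqrt(91), sqrt(3)). The elements 91, 3, 273 are all non-squares in Q, so sqrt(91) and sqrt(3) generate independent quadratic extensions. Thus [K:Q] = 4 and Gal(K/Q) is generated by the two order-2 automorphisms sqrt(91) ↦ -sqrt(91) and sqrt(3) ↦ -sqrt(3), giving V_4.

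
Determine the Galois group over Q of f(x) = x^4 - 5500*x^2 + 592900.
Gal(K/Q) = Z/2Z (cyclic of order 2)

f factors as (x^2 - 110)(x^2 - 5390), so the splitting field is K = Q(sqrt(110), sqrt(5390)). The squarefree part of 110 is 110 and the squarefree part of 5390 is also 110, so sqrt(110) and sqrt(5390) are both rational multiples of sqrt(110). Hence Q(sqrt(110)) = Q(sqrt(5390)) = Q(sqrt(110)), and the splitting field collapses to a single degree-2 extension with Galois group Z/2Z.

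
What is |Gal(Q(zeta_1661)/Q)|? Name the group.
|Gal(Q(zeta_1661)/Q)| = phi(1661) = 1500; group ≅ (Z/1661Z)^* ≅ Z/10Z × Z/150Z

The n-th cyclotomic polynomial Φ_1661(x) is the minimal polynomial of zeta_1661 over Q and has degree phi(1661) = 1500. So Q(zeta_1661) is a degree-1500 Galois extension with Galois group (Z/1661Z)^*. By CRT, (Z/1661Z)^* ≅ (Z/11Z)^* × (Z/151Z)^*. Each prime-power unit group is (Z/11Z)^* ≅ Z/10Z; (Z/151Z)^* ≅ Z/150Z. Hence Gal(Q(zeta_1661)/Q) ≅ Z/10Z × Z/150Z.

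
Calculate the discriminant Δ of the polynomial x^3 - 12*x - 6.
Δ = 5940

For a depressed cubic x^3 + p x + q the discriminant is Δ = -4 p^3 - 27 q^2 = -4*(-12)^3 - 27*(-6)^2 = 6912 - 972 = 5940.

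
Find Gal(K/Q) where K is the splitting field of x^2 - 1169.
Gal(K/Q) = Z/2Z (cyclic of order 2)

x^2 - 1169 is irreducible over Q since 1169 is not a rational square. The splitting field Q(sqrt(1169)) has degree 2 over Q, and its unique nontrivial automorphism is sqrt(1169) ↦ -sqrt(1169). Hence Gal(Q(sqrt(1169))/Q) = Z/2Z.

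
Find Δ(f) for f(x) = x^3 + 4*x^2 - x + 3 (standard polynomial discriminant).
Δ = -1207

For x^3 + a x^2 + b x + c the discriminant is Δ = 18 a b c - 4 a^3 c + a^2 b^2 - 4 b^3 - 27 c^2.
Plug a = 4, b = -1, c = 3:
  18*(4)*(-1)*(3) - 4*(4)^3*(3) + (4)^2*(-1)^2 - 4*(-1)^3 - 27*(3)^2
  = -216 + (-768) + 16 + (4) + (-243)
  = -1207.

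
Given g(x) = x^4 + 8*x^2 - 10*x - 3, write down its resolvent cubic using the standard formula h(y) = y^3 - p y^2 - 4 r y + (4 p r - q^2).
h(y) = y^3 - 8*y^2 + 12*y - 196

Identify coefficients: p = 8, q = -10, r = -3.
Plug into h(y) = y^3 - p y^2 - 4 r y + (4 p r - q^2):
  h(y) = y^3 - (8) y^2 - 4*(-3) y + (4*(8)*(-3) - (-10)^2)
       = y^3 + (-8) y^2 + (12) y + (-196).
Simplifying: h(y) = y^3 - 8*y^2 + 12*y - 196.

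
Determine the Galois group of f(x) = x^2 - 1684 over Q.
Gal(K/Q) = Z/2Z (cyclic of order 2)

x^2 - 1684 is irreducible over Q since 1684 is not a rational square. The splitting field Q(sqrt(1684)) has degree 2 over Q, and its unique nontrivial automorphism is sqrt(1684) ↦ -sqrt(1684). Hence Gal(Q(sqrt(1684))/Q) = Z/2Z.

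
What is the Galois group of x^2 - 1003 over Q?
Gal(K/Q) = Z/2Z (cyclic of order 2)

x^2 - 1003 is irreducible over Q since 1003 is not a rational square. The splitting field Q(sqrt(1003)) has degree 2 over Q, and its unique nontrivial automorphism is sqrt(1003) ↦ -sqrt(1003). Hence Gal(Q(sqrt(1003))/Q) = Z/2Z.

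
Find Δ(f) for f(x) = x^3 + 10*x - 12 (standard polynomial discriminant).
Δ = -7888

For a depressed cubic x^3 + p x + q the discriminant is Δ = -4 p^3 - 27 q^2 = -4*(10)^3 - 27*(-12)^2 = -4000 - 3888 = -7888.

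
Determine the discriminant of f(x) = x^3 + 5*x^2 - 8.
Δ = 2272

For x^3 + a x^2 + b x + c the discriminant is Δ = 18 a b c - 4 a^3 c + a^2 b^2 - 4 b^3 - 27 c^2.
Plug a = 5, b = 0, c = -8:
  18*(5)*(0)*(-8) - 4*(5)^3*(-8) + (5)^2*(0)^2 - 4*(0)^3 - 27*(-8)^2
  = 0 + (4000) + 0 + (0) + (-1728)
  = 2272.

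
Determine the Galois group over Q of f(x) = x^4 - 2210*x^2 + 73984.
Gal(K/Q) = Z/2Z (cyclic of order 2)

f factors as (x^2 - 34)(x^2 - 2176), so the splitting field is K = Q(sqrt(34), sqrt(2176)). The squarefree part of 34 is 34 and the squarefree part of 2176 is also 34, so sqrt(34) and sqrt(2176) are both rational multiples of sqrt(34). Hence Q(sqrt(34)) = Q(sqrt(2176)) = Q(sqrt(34)), and the splitting field collapses to a single degree-2 extension with Galois group Z/2Z.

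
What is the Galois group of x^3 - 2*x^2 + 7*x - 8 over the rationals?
Gal(K/Q) = S_3 (symmetric group of order 6)

Compute the discriminant of x^3 + (-2)*x^2 + (7)*x + (-8): Δ = -1144. Since Δ is not a rational square, the Galois group is not contained in A_3; it must be the full S_3 (irreducibility of the cubic rules out anything smaller).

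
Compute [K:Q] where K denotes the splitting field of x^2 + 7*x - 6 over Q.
[K:Q] = 2

The discriminant of x^2 + (7)*x + (-6) is b^2 - 4c = 49 - (-24) = 73. Since 73 is not a perfect square in Q, the polynomial is irreducible over Q. Its two roots generate a degree-2 extension, so [K:Q] = 2.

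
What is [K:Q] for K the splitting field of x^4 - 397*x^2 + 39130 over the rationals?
[K:Q] = 4

f factors as (x^2 - 215)(x^2 - 182); the splitting field is K = Q(sqrt(215), sqrt(182)). Since 215, 182, and 39130 are all non-squares in Q, the three subfields Q(sqrt(215)), Q(sqrt(182)), Q(sqrt(39130)) are distinct degree-2 extensions, so [K:Q] = 4 (Klein four Galois group).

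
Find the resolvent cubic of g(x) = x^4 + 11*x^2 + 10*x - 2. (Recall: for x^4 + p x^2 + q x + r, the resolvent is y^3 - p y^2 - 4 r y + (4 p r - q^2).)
h(y) = y^3 - 11*y^2 + 8*y - 188

Identify coefficients: p = 11, q = 10, r = -2.
Plug into h(y) = y^3 - p y^2 - 4 r y + (4 p r - q^2):
  h(y) = y^3 - (11) y^2 - 4*(-2) y + (4*(11)*(-2) - (10)^2)
       = y^3 + (-11) y^2 + (8) y + (-188).
Simplifying: h(y) = y^3 - 11*y^2 + 8*y - 188.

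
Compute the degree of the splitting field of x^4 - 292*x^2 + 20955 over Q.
[K:Q] = 4

f factors as (x^2 - 165)(x^2 - 127); the splitting field is K = Q(sqrt(165), sqrt(127)). Since 165, 127, and 20955 are all non-squares in Q, the three subfields Q(sqrt(165)), Q(sqrt(127)), Q(sqrt(20955)) are distinct degree-2 extensions, so [K:Q] = 4 (Klein four Galois group).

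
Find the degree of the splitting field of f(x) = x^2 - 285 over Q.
[K:Q] = 2

The polynomial x^2 - 285 is irreducible over Q since 285 is not a perfect square. Its splitting field is Q(sqrt(285)), which has degree 2 over Q.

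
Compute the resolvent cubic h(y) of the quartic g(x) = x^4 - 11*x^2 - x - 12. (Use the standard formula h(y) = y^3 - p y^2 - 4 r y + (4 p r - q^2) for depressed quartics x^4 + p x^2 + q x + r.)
h(y) = y^3 + 11*y^2 + 48*y + 527

Identify coefficients: p = -11, q = -1, r = -12.
Plug into h(y) = y^3 - p y^2 - 4 r y + (4 p r - q^2):
  h(y) = y^3 - (-11) y^2 - 4*(-12) y + (4*(-11)*(-12) - (-1)^2)
       = y^3 + (11) y^2 + (48) y + (527).
Simplifying: h(y) = y^3 + 11*y^2 + 48*y + 527.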